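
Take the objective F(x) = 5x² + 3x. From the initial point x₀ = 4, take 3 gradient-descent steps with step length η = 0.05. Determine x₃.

F′(x) = 10x + 3
x₁ = 4 − 0.05·43 = 1.85
x₂ = 1.85 − 0.05·21.5 = 0.775
x₃ = 0.775 − 0.05·10.75 = 0.2375

0.2375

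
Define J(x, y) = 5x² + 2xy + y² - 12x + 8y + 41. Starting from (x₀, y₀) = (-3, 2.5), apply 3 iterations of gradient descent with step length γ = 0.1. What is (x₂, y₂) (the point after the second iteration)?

(0.84, 0.5)

∇J = (10x + 2y - 12, 2x + 2y + 8)
Step 1: at (-3, 2.5), ∇J = (-37, 7) → (-3, 2.5) − 0.1·(-37, 7) = (0.7, 1.8)
Step 2: at (0.7, 1.8), ∇J = (-1.4, 13) → (0.7, 1.8) − 0.1·(-1.4, 13) = (0.84, 0.5)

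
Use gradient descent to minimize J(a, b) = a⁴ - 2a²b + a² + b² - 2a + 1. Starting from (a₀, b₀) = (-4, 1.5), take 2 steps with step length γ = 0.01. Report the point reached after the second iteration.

∇J = (4a³ - 4ab + 2a - 2, -2a² + 2b)
Step 1: at (-4, 1.5), ∇J = (-242, -29) → (-4, 1.5) − 0.01·(-242, -29) = (-1.58, 1.79)
Step 2: at (-1.58, 1.79), ∇J = (-9.624448, -1.4128) → (-1.58, 1.79) − 0.01·(-9.624448, -1.4128) = (-1.48375552, 1.804128)

(-1.48375552, 1.804128)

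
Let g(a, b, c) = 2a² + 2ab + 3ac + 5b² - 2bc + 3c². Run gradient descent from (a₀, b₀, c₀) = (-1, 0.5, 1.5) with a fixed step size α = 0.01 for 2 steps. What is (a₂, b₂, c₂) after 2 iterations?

∇g = (4a + 2b + 3c, 2a + 10b - 2c, 3a - 2b + 6c)
Step 1: at (-1, 0.5, 1.5), ∇g = (1.5, 0, 5) → (-1, 0.5, 1.5) − 0.01·(1.5, 0, 5) = (-1.015, 0.5, 1.45)
Step 2: at (-1.015, 0.5, 1.45), ∇g = (1.29, 0.07, 4.655) → (-1.015, 0.5, 1.45) − 0.01·(1.29, 0.07, 4.655) = (-1.0279, 0.4993, 1.40345)

(-1.0279, 0.4993, 1.40345)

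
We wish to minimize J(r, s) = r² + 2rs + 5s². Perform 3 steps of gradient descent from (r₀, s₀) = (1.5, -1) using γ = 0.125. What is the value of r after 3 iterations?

0.875

∇J = (2r + 2s, 2r + 10s)
(r₁, s₁) = (1.5, -1) − 0.125·(1, -7) = (1.375, -0.125)
(r₂, s₂) = (1.375, -0.125) − 0.125·(2.5, 1.5) = (1.0625, -0.3125)
(r₃, s₃) = (1.0625, -0.3125) − 0.125·(1.5, -1) = (0.875, -0.1875)
r = 0.875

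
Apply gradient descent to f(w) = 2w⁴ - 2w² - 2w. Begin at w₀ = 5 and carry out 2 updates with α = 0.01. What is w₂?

f′(w) = 8w³ - 4w - 2
w₁ = 5 − 0.01·978 = -4.78
w₂ = -4.78 − 0.01·(-856.602816) = 3.78602816

3.78602816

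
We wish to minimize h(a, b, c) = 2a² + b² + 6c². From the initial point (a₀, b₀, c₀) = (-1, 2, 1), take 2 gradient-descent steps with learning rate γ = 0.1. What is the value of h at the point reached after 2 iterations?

1.9072

∇h = (4a, 2b, 12c)
Step 1: at (-1, 2, 1), ∇h = (-4, 4, 12) → (-1, 2, 1) − 0.1·(-4, 4, 12) = (-0.6, 1.6, -0.2)
Step 2: at (-0.6, 1.6, -0.2), ∇h = (-2.4, 3.2, -2.4) → (-0.6, 1.6, -0.2) − 0.1·(-2.4, 3.2, -2.4) = (-0.36, 1.28, 0.04)
h(-0.36, 1.28, 0.04) = 1.9072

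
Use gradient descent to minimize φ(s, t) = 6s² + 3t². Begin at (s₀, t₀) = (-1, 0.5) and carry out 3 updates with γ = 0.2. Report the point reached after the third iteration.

(2.744, -0.004)

∇φ = (12s, 6t)
(s₁, t₁) = (-1, 0.5) − 0.2·(-12, 3) = (1.4, -0.1)
(s₂, t₂) = (1.4, -0.1) − 0.2·(16.8, -0.6) = (-1.96, 0.02)
(s₃, t₃) = (-1.96, 0.02) − 0.2·(-23.52, 0.12) = (2.744, -0.004)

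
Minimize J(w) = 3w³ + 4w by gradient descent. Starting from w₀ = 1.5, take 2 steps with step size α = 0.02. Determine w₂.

J′(w) = 9w² + 4
w₁ = 1.5 − 0.02·24.25 = 1.015
w₂ = 1.015 − 0.02·13.272025 = 0.7495595

0.7495595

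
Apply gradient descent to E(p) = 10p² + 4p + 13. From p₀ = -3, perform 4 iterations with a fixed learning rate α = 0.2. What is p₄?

E′(p) = 20p + 4
Step 1: E′(-3) = -56; p₁ = -3 − 0.2·(-56) = 8.2
Step 2: E′(8.2) = 168; p₂ = 8.2 − 0.2·168 = -25.4
Step 3: E′(-25.4) = -504; p₃ = -25.4 − 0.2·(-504) = 75.4
Step 4: E′(75.4) = 1512; p₄ = 75.4 − 0.2·1512 = -227

-227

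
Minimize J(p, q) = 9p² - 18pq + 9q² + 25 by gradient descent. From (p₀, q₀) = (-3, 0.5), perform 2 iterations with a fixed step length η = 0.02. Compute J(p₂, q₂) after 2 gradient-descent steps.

∇J = (18p - 18q, -18p + 18q)
Step 1: at (-3, 0.5), ∇J = (-63, 63) → (-3, 0.5) − 0.02·(-63, 63) = (-1.74, -0.76)
Step 2: at (-1.74, -0.76), ∇J = (-17.64, 17.64) → (-1.74, -0.76) − 0.02·(-17.64, 17.64) = (-1.3872, -1.1128)
J(-1.3872, -1.1128) = 25.67765824

25.67765824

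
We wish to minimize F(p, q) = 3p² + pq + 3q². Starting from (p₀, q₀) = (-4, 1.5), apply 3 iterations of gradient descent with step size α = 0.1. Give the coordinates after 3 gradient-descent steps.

(-0.3775, 0.31)

∇F = (6p + q, p + 6q)
Step 1: at (-4, 1.5), ∇F = (-22.5, 5) → (-4, 1.5) − 0.1·(-22.5, 5) = (-1.75, 1)
Step 2: at (-1.75, 1), ∇F = (-9.5, 4.25) → (-1.75, 1) − 0.1·(-9.5, 4.25) = (-0.8, 0.575)
Step 3: at (-0.8, 0.575), ∇F = (-4.225, 2.65) → (-0.8, 0.575) − 0.1·(-4.225, 2.65) = (-0.3775, 0.31)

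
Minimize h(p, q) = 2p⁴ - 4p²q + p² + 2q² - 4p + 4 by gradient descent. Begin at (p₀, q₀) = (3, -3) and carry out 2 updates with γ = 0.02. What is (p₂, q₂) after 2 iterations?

(1.81824, -1.2496)

∇h = (8p³ - 8pq + 2p - 4, -4p² + 4q)
Step 1: at (3, -3), ∇h = (290, -48) → (3, -3) − 0.02·(290, -48) = (-2.8, -2.04)
Step 2: at (-2.8, -2.04), ∇h = (-230.912, -39.52) → (-2.8, -2.04) − 0.02·(-230.912, -39.52) = (1.81824, -1.2496)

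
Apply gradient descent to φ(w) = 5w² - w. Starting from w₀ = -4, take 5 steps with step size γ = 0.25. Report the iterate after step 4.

-20.65625

φ′(w) = 10w - 1
Step 1: φ′(-4) = -41; w₁ = -4 − 0.25·(-41) = 6.25
Step 2: φ′(6.25) = 61.5; w₂ = 6.25 − 0.25·61.5 = -9.125
Step 3: φ′(-9.125) = -92.25; w₃ = -9.125 − 0.25·(-92.25) = 13.9375
Step 4: φ′(13.9375) = 138.375; w₄ = 13.9375 − 0.25·138.375 = -20.65625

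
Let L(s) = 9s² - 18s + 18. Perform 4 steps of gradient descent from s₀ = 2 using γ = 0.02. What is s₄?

L′(s) = 18s - 18
Step 1: L′(2) = 18; s₁ = 2 − 0.02·18 = 1.64
Step 2: L′(1.64) = 11.52; s₂ = 1.64 − 0.02·11.52 = 1.4096
Step 3: L′(1.4096) = 7.3728; s₃ = 1.4096 − 0.02·7.3728 = 1.262144
Step 4: L′(1.262144) = 4.718592; s₄ = 1.262144 − 0.02·4.718592 = 1.16777216

1.16777216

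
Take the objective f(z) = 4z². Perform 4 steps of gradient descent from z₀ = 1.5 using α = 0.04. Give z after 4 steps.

0.32072064

f′(z) = 8z
z₁ = 1.5 − 0.04·12 = 1.02
z₂ = 1.02 − 0.04·8.16 = 0.6936
z₃ = 0.6936 − 0.04·5.5488 = 0.471648
z₄ = 0.471648 − 0.04·3.773184 = 0.32072064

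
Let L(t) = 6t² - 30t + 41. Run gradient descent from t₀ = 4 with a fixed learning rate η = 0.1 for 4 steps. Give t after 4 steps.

L′(t) = 12t - 30
t₁ = 4 − 0.1·18 = 2.2
t₂ = 2.2 − 0.1·(-3.6) = 2.56
t₃ = 2.56 − 0.1·0.72 = 2.488
t₄ = 2.488 − 0.1·(-0.144) = 2.5024

2.5024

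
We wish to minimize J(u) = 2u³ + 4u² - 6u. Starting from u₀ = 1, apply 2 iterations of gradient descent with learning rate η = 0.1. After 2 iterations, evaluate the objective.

J′(u) = 6u² + 8u - 6
Step 1: J′(1) = 8; u₁ = 1 − 0.1·8 = 0.2
Step 2: J′(0.2) = -4.16; u₂ = 0.2 − 0.1·(-4.16) = 0.616
J(0.616) = -1.710686208

-1.710686208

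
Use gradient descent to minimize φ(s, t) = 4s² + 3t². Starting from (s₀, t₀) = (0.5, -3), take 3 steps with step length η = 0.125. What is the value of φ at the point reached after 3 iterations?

0.006591796875

∇φ = (8s, 6t)
Step 1: at (0.5, -3), ∇φ = (4, -18) → (0.5, -3) − 0.125·(4, -18) = (0, -0.75)
Step 2: at (0, -0.75), ∇φ = (0, -4.5) → (0, -0.75) − 0.125·(0, -4.5) = (0, -0.1875)
Step 3: at (0, -0.1875), ∇φ = (0, -1.125) → (0, -0.1875) − 0.125·(0, -1.125) = (0, -0.046875)
φ(0, -0.046875) = 0.006591796875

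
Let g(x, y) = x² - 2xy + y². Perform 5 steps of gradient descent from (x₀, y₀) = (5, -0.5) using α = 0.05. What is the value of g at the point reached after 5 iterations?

∇g = (2x - 2y, -2x + 2y)
(x₁, y₁) = (5, -0.5) − 0.05·(11, -11) = (4.45, 0.05)
(x₂, y₂) = (4.45, 0.05) − 0.05·(8.8, -8.8) = (4.01, 0.49)
(x₃, y₃) = (4.01, 0.49) − 0.05·(7.04, -7.04) = (3.658, 0.842)
(x₄, y₄) = (3.658, 0.842) − 0.05·(5.632, -5.632) = (3.3764, 1.1236)
(x₅, y₅) = (3.3764, 1.1236) − 0.05·(4.5056, -4.5056) = (3.15112, 1.34888)
g(3.15112, 1.34888) = 3.2480690176

3.2480690176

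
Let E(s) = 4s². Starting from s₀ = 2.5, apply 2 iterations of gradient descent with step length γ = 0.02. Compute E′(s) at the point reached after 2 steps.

E′(s) = 8s
s₁ = 2.5 − 0.02·20 = 2.1
s₂ = 2.1 − 0.02·16.8 = 1.764
E′(s) at (1.764) = 14.112

14.112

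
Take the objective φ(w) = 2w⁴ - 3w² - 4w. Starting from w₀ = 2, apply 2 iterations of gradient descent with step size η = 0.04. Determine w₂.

φ′(w) = 8w³ - 6w - 4
Step 1: φ′(2) = 48; w₁ = 2 − 0.04·48 = 0.08
Step 2: φ′(0.08) = -4.475904; w₂ = 0.08 − 0.04·(-4.475904) = 0.25903616

0.25903616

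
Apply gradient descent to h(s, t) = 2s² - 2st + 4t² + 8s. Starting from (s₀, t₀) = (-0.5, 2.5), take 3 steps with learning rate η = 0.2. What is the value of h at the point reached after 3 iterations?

∇h = (4s - 2t + 8, -2s + 8t)
Step 1: at (-0.5, 2.5), ∇h = (1, 21) → (-0.5, 2.5) − 0.2·(1, 21) = (-0.7, -1.7)
Step 2: at (-0.7, -1.7), ∇h = (8.6, -12.2) → (-0.7, -1.7) − 0.2·(8.6, -12.2) = (-2.42, 0.74)
Step 3: at (-2.42, 0.74), ∇h = (-3.16, 10.76) → (-2.42, 0.74) − 0.2·(-3.16, 10.76) = (-1.788, -1.412)
h(-1.788, -1.412) = -4.984448

-4.984448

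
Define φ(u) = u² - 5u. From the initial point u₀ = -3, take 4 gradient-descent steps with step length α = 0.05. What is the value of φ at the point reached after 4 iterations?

φ′(u) = 2u - 5
u₁ = -3 − 0.05·(-11) = -2.45
u₂ = -2.45 − 0.05·(-9.9) = -1.955
u₃ = -1.955 − 0.05·(-8.91) = -1.5095
u₄ = -1.5095 − 0.05·(-8.019) = -1.10855
φ(-1.10855) = 6.7716331025

6.7716331025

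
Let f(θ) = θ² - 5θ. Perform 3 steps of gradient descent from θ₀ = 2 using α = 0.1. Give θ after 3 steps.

2.244

f′(θ) = 2θ - 5
Step 1: f′(2) = -1; θ₁ = 2 − 0.1·(-1) = 2.1
Step 2: f′(2.1) = -0.8; θ₂ = 2.1 − 0.1·(-0.8) = 2.18
Step 3: f′(2.18) = -0.64; θ₃ = 2.18 − 0.1·(-0.64) = 2.244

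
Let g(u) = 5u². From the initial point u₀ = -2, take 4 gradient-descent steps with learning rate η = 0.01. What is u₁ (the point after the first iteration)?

-1.8

g′(u) = 10u
u₁ = -2 − 0.01·(-20) = -1.8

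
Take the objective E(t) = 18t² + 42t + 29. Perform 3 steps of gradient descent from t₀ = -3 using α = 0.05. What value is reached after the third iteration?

E′(t) = 36t + 42
t₁ = -3 − 0.05·(-66) = 0.3
t₂ = 0.3 − 0.05·52.8 = -2.34
t₃ = -2.34 − 0.05·(-42.24) = -0.228

-0.228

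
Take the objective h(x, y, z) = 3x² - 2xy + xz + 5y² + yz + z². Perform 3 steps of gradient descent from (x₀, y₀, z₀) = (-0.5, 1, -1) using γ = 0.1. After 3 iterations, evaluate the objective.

0.272735

∇h = (6x - 2y + z, -2x + 10y + z, x + y + 2z)
Step 1: at (-0.5, 1, -1), ∇h = (-6, 10, -1.5) → (-0.5, 1, -1) − 0.1·(-6, 10, -1.5) = (0.1, 0, -0.85)
Step 2: at (0.1, 0, -0.85), ∇h = (-0.25, -1.05, -1.6) → (0.1, 0, -0.85) − 0.1·(-0.25, -1.05, -1.6) = (0.125, 0.105, -0.69)
Step 3: at (0.125, 0.105, -0.69), ∇h = (-0.15, 0.11, -1.15) → (0.125, 0.105, -0.69) − 0.1·(-0.15, 0.11, -1.15) = (0.14, 0.094, -0.575)
h(0.14, 0.094, -0.575) = 0.272735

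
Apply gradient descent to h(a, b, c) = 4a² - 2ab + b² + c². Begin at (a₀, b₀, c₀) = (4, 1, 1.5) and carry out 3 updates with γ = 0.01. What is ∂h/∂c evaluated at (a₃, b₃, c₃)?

2.823576

∇h = (8a - 2b, -2a + 2b, 2c)
Step 1: at (4, 1, 1.5), ∇h = (30, -6, 3) → (4, 1, 1.5) − 0.01·(30, -6, 3) = (3.7, 1.06, 1.47)
Step 2: at (3.7, 1.06, 1.47), ∇h = (27.48, -5.28, 2.94) → (3.7, 1.06, 1.47) − 0.01·(27.48, -5.28, 2.94) = (3.4252, 1.1128, 1.4406)
Step 3: at (3.4252, 1.1128, 1.4406), ∇h = (25.176, -4.6248, 2.8812) → (3.4252, 1.1128, 1.4406) − 0.01·(25.176, -4.6248, 2.8812) = (3.17344, 1.159048, 1.411788)
∂h/∂c at (3.17344, 1.159048, 1.411788) = 2.823576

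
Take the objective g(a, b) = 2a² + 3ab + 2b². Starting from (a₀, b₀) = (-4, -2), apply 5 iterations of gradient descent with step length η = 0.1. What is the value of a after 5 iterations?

-0.59778

∇g = (4a + 3b, 3a + 4b)
(a₁, b₁) = (-4, -2) − 0.1·(-22, -20) = (-1.8, 0)
(a₂, b₂) = (-1.8, 0) − 0.1·(-7.2, -5.4) = (-1.08, 0.54)
(a₃, b₃) = (-1.08, 0.54) − 0.1·(-2.7, -1.08) = (-0.81, 0.648)
(a₄, b₄) = (-0.81, 0.648) − 0.1·(-1.296, 0.162) = (-0.6804, 0.6318)
(a₅, b₅) = (-0.6804, 0.6318) − 0.1·(-0.8262, 0.486) = (-0.59778, 0.5832)
a = -0.59778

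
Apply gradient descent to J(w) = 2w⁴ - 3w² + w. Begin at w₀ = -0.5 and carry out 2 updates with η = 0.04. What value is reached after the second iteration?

J′(w) = 8w³ - 6w + 1
Step 1: J′(-0.5) = 3; w₁ = -0.5 − 0.04·3 = -0.62
Step 2: J′(-0.62) = 2.813376; w₂ = -0.62 − 0.04·2.813376 = -0.73253504

-0.73253504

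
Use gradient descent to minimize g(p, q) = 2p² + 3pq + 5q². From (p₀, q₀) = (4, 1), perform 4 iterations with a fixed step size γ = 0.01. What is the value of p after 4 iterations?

3.31975584

∇g = (4p + 3q, 3p + 10q)
(p₁, q₁) = (4, 1) − 0.01·(19, 22) = (3.81, 0.78)
(p₂, q₂) = (3.81, 0.78) − 0.01·(17.58, 19.23) = (3.6342, 0.5877)
(p₃, q₃) = (3.6342, 0.5877) − 0.01·(16.2999, 16.7796) = (3.471201, 0.419904)
(p₄, q₄) = (3.471201, 0.419904) − 0.01·(15.144516, 14.612643) = (3.31975584, 0.27377757)
p = 3.31975584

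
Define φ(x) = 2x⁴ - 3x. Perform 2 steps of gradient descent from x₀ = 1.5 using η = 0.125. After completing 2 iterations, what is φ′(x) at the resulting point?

φ′(x) = 8x³ - 3
x₁ = 1.5 − 0.125·24 = -1.5
x₂ = -1.5 − 0.125·(-30) = 2.25
φ′(x) at (2.25) = 88.125

88.125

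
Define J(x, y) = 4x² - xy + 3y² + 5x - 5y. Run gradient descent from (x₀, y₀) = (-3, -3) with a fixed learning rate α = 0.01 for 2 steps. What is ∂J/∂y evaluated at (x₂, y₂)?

∇J = (8x - y + 5, -x + 6y - 5)
(x₁, y₁) = (-3, -3) − 0.01·(-16, -20) = (-2.84, -2.8)
(x₂, y₂) = (-2.84, -2.8) − 0.01·(-14.92, -18.96) = (-2.6908, -2.6104)
∂J/∂y at (-2.6908, -2.6104) = -17.9716

-17.9716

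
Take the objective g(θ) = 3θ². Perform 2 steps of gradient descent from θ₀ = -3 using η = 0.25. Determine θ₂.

g′(θ) = 6θ
Step 1: g′(-3) = -18; θ₁ = -3 − 0.25·(-18) = 1.5
Step 2: g′(1.5) = 9; θ₂ = 1.5 − 0.25·9 = -0.75

-0.75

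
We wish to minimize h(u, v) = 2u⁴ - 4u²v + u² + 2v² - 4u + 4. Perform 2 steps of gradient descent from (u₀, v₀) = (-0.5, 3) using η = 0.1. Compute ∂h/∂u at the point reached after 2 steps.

∇h = (8u³ - 8uv + 2u - 4, -4u² + 4v)
Step 1: at (-0.5, 3), ∇h = (6, 11) → (-0.5, 3) − 0.1·(6, 11) = (-1.1, 1.9)
Step 2: at (-1.1, 1.9), ∇h = (-0.128, 2.76) → (-1.1, 1.9) − 0.1·(-0.128, 2.76) = (-1.0872, 1.624)
∂h/∂u at (-1.0872, 1.624) = -2.330094198784

-2.330094198784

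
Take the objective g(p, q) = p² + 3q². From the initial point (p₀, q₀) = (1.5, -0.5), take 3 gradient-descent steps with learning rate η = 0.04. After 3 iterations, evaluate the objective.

∇g = (2p, 6q)
(p₁, q₁) = (1.5, -0.5) − 0.04·(3, -3) = (1.38, -0.38)
(p₂, q₂) = (1.38, -0.38) − 0.04·(2.76, -2.28) = (1.2696, -0.2888)
(p₃, q₃) = (1.2696, -0.2888) − 0.04·(2.5392, -1.7328) = (1.168032, -0.219488)
g(1.168032, -0.219488) = 1.508823699456

1.508823699456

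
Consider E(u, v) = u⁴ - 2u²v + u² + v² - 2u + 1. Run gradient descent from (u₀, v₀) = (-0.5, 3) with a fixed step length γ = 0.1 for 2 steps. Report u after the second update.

∇E = (4u³ - 4uv + 2u - 2, -2u² + 2v)
Step 1: at (-0.5, 3), ∇E = (2.5, 5.5) → (-0.5, 3) − 0.1·(2.5, 5.5) = (-0.75, 2.45)
Step 2: at (-0.75, 2.45), ∇E = (2.1625, 3.775) → (-0.75, 2.45) − 0.1·(2.1625, 3.775) = (-0.96625, 2.0725)
u = -0.96625

-0.96625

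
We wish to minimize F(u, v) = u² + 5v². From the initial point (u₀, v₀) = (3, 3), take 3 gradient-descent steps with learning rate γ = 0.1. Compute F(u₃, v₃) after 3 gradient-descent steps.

2.359296

∇F = (2u, 10v)
Step 1: at (3, 3), ∇F = (6, 30) → (3, 3) − 0.1·(6, 30) = (2.4, 0)
Step 2: at (2.4, 0), ∇F = (4.8, 0) → (2.4, 0) − 0.1·(4.8, 0) = (1.92, 0)
Step 3: at (1.92, 0), ∇F = (3.84, 0) → (1.92, 0) − 0.1·(3.84, 0) = (1.536, 0)
F(1.536, 0) = 2.359296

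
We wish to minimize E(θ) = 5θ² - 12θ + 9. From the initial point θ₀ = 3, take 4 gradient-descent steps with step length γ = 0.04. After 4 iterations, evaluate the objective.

2.072097792

E′(θ) = 10θ - 12
Step 1: E′(3) = 18; θ₁ = 3 − 0.04·18 = 2.28
Step 2: E′(2.28) = 10.8; θ₂ = 2.28 − 0.04·10.8 = 1.848
Step 3: E′(1.848) = 6.48; θ₃ = 1.848 − 0.04·6.48 = 1.5888
Step 4: E′(1.5888) = 3.888; θ₄ = 1.5888 − 0.04·3.888 = 1.43328
E(1.43328) = 2.072097792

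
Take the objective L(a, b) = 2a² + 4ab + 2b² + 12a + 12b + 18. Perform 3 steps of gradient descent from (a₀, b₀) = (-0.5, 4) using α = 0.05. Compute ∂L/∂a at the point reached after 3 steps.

∇L = (4a + 4b + 12, 4a + 4b + 12)
(a₁, b₁) = (-0.5, 4) − 0.05·(26, 26) = (-1.8, 2.7)
(a₂, b₂) = (-1.8, 2.7) − 0.05·(15.6, 15.6) = (-2.58, 1.92)
(a₃, b₃) = (-2.58, 1.92) − 0.05·(9.36, 9.36) = (-3.048, 1.452)
∂L/∂a at (-3.048, 1.452) = 5.616

5.616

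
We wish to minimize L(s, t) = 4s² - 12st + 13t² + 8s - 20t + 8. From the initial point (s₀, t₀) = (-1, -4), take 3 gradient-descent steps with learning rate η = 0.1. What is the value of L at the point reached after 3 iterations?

∇L = (8s - 12t + 8, -12s + 26t - 20)
Step 1: at (-1, -4), ∇L = (48, -112) → (-1, -4) − 0.1·(48, -112) = (-5.8, 7.2)
Step 2: at (-5.8, 7.2), ∇L = (-124.8, 236.8) → (-5.8, 7.2) − 0.1·(-124.8, 236.8) = (6.68, -16.48)
Step 3: at (6.68, -16.48), ∇L = (259.2, -528.64) → (6.68, -16.48) − 0.1·(259.2, -528.64) = (-19.24, 36.384)
L(-19.24, 36.384) = 26216.789248

26216.789248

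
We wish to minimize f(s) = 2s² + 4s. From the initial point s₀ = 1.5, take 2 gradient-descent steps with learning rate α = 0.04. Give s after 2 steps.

f′(s) = 4s + 4
Step 1: f′(1.5) = 10; s₁ = 1.5 − 0.04·10 = 1.1
Step 2: f′(1.1) = 8.4; s₂ = 1.1 − 0.04·8.4 = 0.764

0.764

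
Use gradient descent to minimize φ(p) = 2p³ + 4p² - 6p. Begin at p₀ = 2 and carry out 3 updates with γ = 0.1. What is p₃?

-0.0108416

φ′(p) = 6p² + 8p - 6
Step 1: φ′(2) = 34; p₁ = 2 − 0.1·34 = -1.4
Step 2: φ′(-1.4) = -5.44; p₂ = -1.4 − 0.1·(-5.44) = -0.856
Step 3: φ′(-0.856) = -8.451584; p₃ = -0.856 − 0.1·(-8.451584) = -0.0108416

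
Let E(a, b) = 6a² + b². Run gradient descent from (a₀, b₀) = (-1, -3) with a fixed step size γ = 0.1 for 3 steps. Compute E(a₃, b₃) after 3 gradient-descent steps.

∇E = (12a, 2b)
(a₁, b₁) = (-1, -3) − 0.1·(-12, -6) = (0.2, -2.4)
(a₂, b₂) = (0.2, -2.4) − 0.1·(2.4, -4.8) = (-0.04, -1.92)
(a₃, b₃) = (-0.04, -1.92) − 0.1·(-0.48, -3.84) = (0.008, -1.536)
E(0.008, -1.536) = 2.35968

2.35968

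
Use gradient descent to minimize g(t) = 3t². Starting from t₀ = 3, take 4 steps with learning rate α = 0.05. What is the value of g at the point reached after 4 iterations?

g′(t) = 6t
Step 1: g′(3) = 18; t₁ = 3 − 0.05·18 = 2.1
Step 2: g′(2.1) = 12.6; t₂ = 2.1 − 0.05·12.6 = 1.47
Step 3: g′(1.47) = 8.82; t₃ = 1.47 − 0.05·8.82 = 1.029
Step 4: g′(1.029) = 6.174; t₄ = 1.029 − 0.05·6.174 = 0.7203
g(0.7203) = 1.55649627

1.55649627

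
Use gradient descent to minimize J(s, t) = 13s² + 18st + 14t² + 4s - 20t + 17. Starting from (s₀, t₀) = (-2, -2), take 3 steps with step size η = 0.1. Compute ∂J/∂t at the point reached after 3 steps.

∇J = (26s + 18t + 4, 18s + 28t - 20)
Step 1: at (-2, -2), ∇J = (-84, -112) → (-2, -2) − 0.1·(-84, -112) = (6.4, 9.2)
Step 2: at (6.4, 9.2), ∇J = (336, 352.8) → (6.4, 9.2) − 0.1·(336, 352.8) = (-27.2, -26.08)
Step 3: at (-27.2, -26.08), ∇J = (-1172.64, -1239.84) → (-27.2, -26.08) − 0.1·(-1172.64, -1239.84) = (90.064, 97.904)
∂J/∂t at (90.064, 97.904) = 4342.464

4342.464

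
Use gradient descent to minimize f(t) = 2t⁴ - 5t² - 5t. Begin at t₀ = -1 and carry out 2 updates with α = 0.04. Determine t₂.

-0.81392896

f′(t) = 8t³ - 10t - 5
Step 1: f′(-1) = -3; t₁ = -1 − 0.04·(-3) = -0.88
Step 2: f′(-0.88) = -1.651776; t₂ = -0.88 − 0.04·(-1.651776) = -0.81392896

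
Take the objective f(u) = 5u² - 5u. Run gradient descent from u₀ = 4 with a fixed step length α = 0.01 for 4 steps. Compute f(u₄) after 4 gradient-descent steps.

25.1161166125

f′(u) = 10u - 5
Step 1: f′(4) = 35; u₁ = 4 − 0.01·35 = 3.65
Step 2: f′(3.65) = 31.5; u₂ = 3.65 − 0.01·31.5 = 3.335
Step 3: f′(3.335) = 28.35; u₃ = 3.335 − 0.01·28.35 = 3.0515
Step 4: f′(3.0515) = 25.515; u₄ = 3.0515 − 0.01·25.515 = 2.79635
f(2.79635) = 25.1161166125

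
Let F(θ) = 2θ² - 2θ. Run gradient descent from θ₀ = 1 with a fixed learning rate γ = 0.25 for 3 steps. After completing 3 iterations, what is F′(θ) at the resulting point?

0

F′(θ) = 4θ - 2
Step 1: F′(1) = 2; θ₁ = 1 − 0.25·2 = 0.5
Step 2: F′(0.5) = 0; θ₂ = 0.5 − 0.25·0 = 0.5
Step 3: F′(0.5) = 0; θ₃ = 0.5 − 0.25·0 = 0.5
F′(θ) at (0.5) = 0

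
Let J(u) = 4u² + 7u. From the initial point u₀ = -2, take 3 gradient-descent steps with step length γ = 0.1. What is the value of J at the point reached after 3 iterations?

J′(u) = 8u + 7
Step 1: J′(-2) = -9; u₁ = -2 − 0.1·(-9) = -1.1
Step 2: J′(-1.1) = -1.8; u₂ = -1.1 − 0.1·(-1.8) = -0.92
Step 3: J′(-0.92) = -0.36; u₃ = -0.92 − 0.1·(-0.36) = -0.884
J(-0.884) = -3.062176

-3.062176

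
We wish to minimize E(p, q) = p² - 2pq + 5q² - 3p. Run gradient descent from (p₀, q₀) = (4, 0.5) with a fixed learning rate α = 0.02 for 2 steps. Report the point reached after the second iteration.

(3.8456, 0.6048)

∇E = (2p - 2q - 3, -2p + 10q)
(p₁, q₁) = (4, 0.5) − 0.02·(4, -3) = (3.92, 0.56)
(p₂, q₂) = (3.92, 0.56) − 0.02·(3.72, -2.24) = (3.8456, 0.6048)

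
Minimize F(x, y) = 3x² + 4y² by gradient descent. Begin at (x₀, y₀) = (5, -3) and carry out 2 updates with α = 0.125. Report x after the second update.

0.3125

∇F = (6x, 8y)
(x₁, y₁) = (5, -3) − 0.125·(30, -24) = (1.25, 0)
(x₂, y₂) = (1.25, 0) − 0.125·(7.5, 0) = (0.3125, 0)
x = 0.3125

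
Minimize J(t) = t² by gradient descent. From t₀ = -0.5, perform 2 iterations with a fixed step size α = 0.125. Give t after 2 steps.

J′(t) = 2t
t₁ = -0.5 − 0.125·(-1) = -0.375
t₂ = -0.375 − 0.125·(-0.75) = -0.28125

-0.28125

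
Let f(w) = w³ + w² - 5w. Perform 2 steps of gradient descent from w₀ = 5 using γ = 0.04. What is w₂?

1.4672

f′(w) = 3w² + 2w - 5
Step 1: f′(5) = 80; w₁ = 5 − 0.04·80 = 1.8
Step 2: f′(1.8) = 8.32; w₂ = 1.8 − 0.04·8.32 = 1.4672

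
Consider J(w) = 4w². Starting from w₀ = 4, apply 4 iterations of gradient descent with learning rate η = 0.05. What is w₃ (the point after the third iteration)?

J′(w) = 8w
w₁ = 4 − 0.05·32 = 2.4
w₂ = 2.4 − 0.05·19.2 = 1.44
w₃ = 1.44 − 0.05·11.52 = 0.864

0.864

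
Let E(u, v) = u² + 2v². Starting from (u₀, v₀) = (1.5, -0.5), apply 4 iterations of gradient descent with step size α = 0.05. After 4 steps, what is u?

∇E = (2u, 4v)
Step 1: at (1.5, -0.5), ∇E = (3, -2) → (1.5, -0.5) − 0.05·(3, -2) = (1.35, -0.4)
Step 2: at (1.35, -0.4), ∇E = (2.7, -1.6) → (1.35, -0.4) − 0.05·(2.7, -1.6) = (1.215, -0.32)
Step 3: at (1.215, -0.32), ∇E = (2.43, -1.28) → (1.215, -0.32) − 0.05·(2.43, -1.28) = (1.0935, -0.256)
Step 4: at (1.0935, -0.256), ∇E = (2.187, -1.024) → (1.0935, -0.256) − 0.05·(2.187, -1.024) = (0.98415, -0.2048)
u = 0.98415

0.98415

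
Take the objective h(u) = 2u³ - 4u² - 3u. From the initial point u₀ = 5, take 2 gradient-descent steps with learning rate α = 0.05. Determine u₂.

h′(u) = 6u² - 8u - 3
u₁ = 5 − 0.05·107 = -0.35
u₂ = -0.35 − 0.05·0.535 = -0.37675

-0.37675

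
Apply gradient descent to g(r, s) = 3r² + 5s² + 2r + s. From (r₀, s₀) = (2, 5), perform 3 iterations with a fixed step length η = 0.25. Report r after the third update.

-0.625

∇g = (6r + 2, 10s + 1)
Step 1: at (2, 5), ∇g = (14, 51) → (2, 5) − 0.25·(14, 51) = (-1.5, -7.75)
Step 2: at (-1.5, -7.75), ∇g = (-7, -76.5) → (-1.5, -7.75) − 0.25·(-7, -76.5) = (0.25, 11.375)
Step 3: at (0.25, 11.375), ∇g = (3.5, 114.75) → (0.25, 11.375) − 0.25·(3.5, 114.75) = (-0.625, -17.3125)
r = -0.625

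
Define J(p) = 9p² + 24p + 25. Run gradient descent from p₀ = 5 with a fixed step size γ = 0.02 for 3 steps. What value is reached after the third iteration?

0.326912

J′(p) = 18p + 24
Step 1: J′(5) = 114; p₁ = 5 − 0.02·114 = 2.72
Step 2: J′(2.72) = 72.96; p₂ = 2.72 − 0.02·72.96 = 1.2608
Step 3: J′(1.2608) = 46.6944; p₃ = 1.2608 − 0.02·46.6944 = 0.326912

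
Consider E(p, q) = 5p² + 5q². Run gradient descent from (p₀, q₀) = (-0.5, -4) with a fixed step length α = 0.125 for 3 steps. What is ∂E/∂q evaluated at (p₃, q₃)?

∇E = (10p, 10q)
(p₁, q₁) = (-0.5, -4) − 0.125·(-5, -40) = (0.125, 1)
(p₂, q₂) = (0.125, 1) − 0.125·(1.25, 10) = (-0.03125, -0.25)
(p₃, q₃) = (-0.03125, -0.25) − 0.125·(-0.3125, -2.5) = (0.0078125, 0.0625)
∂E/∂q at (0.0078125, 0.0625) = 0.625

0.625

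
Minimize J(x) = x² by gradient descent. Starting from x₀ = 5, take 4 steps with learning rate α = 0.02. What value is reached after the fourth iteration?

J′(x) = 2x
Step 1: J′(5) = 10; x₁ = 5 − 0.02·10 = 4.8
Step 2: J′(4.8) = 9.6; x₂ = 4.8 − 0.02·9.6 = 4.608
Step 3: J′(4.608) = 9.216; x₃ = 4.608 − 0.02·9.216 = 4.42368
Step 4: J′(4.42368) = 8.84736; x₄ = 4.42368 − 0.02·8.84736 = 4.2467328

4.2467328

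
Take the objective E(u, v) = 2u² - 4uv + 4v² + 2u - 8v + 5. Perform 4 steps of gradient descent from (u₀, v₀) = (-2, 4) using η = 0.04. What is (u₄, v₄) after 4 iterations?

∇E = (4u - 4v + 2, -4u + 8v - 8)
Step 1: at (-2, 4), ∇E = (-22, 32) → (-2, 4) − 0.04·(-22, 32) = (-1.12, 2.72)
Step 2: at (-1.12, 2.72), ∇E = (-13.36, 18.24) → (-1.12, 2.72) − 0.04·(-13.36, 18.24) = (-0.5856, 1.9904)
Step 3: at (-0.5856, 1.9904), ∇E = (-8.304, 10.2656) → (-0.5856, 1.9904) − 0.04·(-8.304, 10.2656) = (-0.25344, 1.579776)
Step 4: at (-0.25344, 1.579776), ∇E = (-5.332864, 5.651968) → (-0.25344, 1.579776) − 0.04·(-5.332864, 5.651968) = (-0.04012544, 1.35369728)

(-0.04012544, 1.35369728)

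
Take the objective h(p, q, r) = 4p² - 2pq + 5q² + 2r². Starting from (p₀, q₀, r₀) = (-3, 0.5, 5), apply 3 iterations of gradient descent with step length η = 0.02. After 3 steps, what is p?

-1.749632

∇h = (8p - 2q, -2p + 10q, 4r)
(p₁, q₁, r₁) = (-3, 0.5, 5) − 0.02·(-25, 11, 20) = (-2.5, 0.28, 4.6)
(p₂, q₂, r₂) = (-2.5, 0.28, 4.6) − 0.02·(-20.56, 7.8, 18.4) = (-2.0888, 0.124, 4.232)
(p₃, q₃, r₃) = (-2.0888, 0.124, 4.232) − 0.02·(-16.9584, 5.4176, 16.928) = (-1.749632, 0.015648, 3.89344)
p = -1.749632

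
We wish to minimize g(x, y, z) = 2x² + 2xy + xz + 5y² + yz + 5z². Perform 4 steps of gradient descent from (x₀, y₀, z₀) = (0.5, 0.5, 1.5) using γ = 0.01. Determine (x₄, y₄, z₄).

(0.34719481, 0.25507705, 0.95592928)

∇g = (4x + 2y + z, 2x + 10y + z, x + y + 10z)
Step 1: at (0.5, 0.5, 1.5), ∇g = (4.5, 7.5, 16) → (0.5, 0.5, 1.5) − 0.01·(4.5, 7.5, 16) = (0.455, 0.425, 1.34)
Step 2: at (0.455, 0.425, 1.34), ∇g = (4.01, 6.5, 14.28) → (0.455, 0.425, 1.34) − 0.01·(4.01, 6.5, 14.28) = (0.4149, 0.36, 1.1972)
Step 3: at (0.4149, 0.36, 1.1972), ∇g = (3.5768, 5.627, 12.7469) → (0.4149, 0.36, 1.1972) − 0.01·(3.5768, 5.627, 12.7469) = (0.379132, 0.30373, 1.069731)
Step 4: at (0.379132, 0.30373, 1.069731), ∇g = (3.193719, 4.865295, 11.380172) → (0.379132, 0.30373, 1.069731) − 0.01·(3.193719, 4.865295, 11.380172) = (0.34719481, 0.25507705, 0.95592928)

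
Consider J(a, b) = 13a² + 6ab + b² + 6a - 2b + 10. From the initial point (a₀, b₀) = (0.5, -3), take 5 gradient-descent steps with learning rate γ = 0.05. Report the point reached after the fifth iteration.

∇J = (26a + 6b + 6, 6a + 2b - 2)
(a₁, b₁) = (0.5, -3) − 0.05·(1, -5) = (0.45, -2.75)
(a₂, b₂) = (0.45, -2.75) − 0.05·(1.2, -4.8) = (0.39, -2.51)
(a₃, b₃) = (0.39, -2.51) − 0.05·(1.08, -4.68) = (0.336, -2.276)
(a₄, b₄) = (0.336, -2.276) − 0.05·(1.08, -4.536) = (0.282, -2.0492)
(a₅, b₅) = (0.282, -2.0492) − 0.05·(1.0368, -4.4064) = (0.23016, -1.82888)

(0.23016, -1.82888)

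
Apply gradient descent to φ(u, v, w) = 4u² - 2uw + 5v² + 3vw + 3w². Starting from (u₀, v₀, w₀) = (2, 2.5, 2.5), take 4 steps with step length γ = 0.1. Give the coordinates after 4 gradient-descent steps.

∇φ = (8u - 2w, 10v + 3w, -2u + 3v + 6w)
(u₁, v₁, w₁) = (2, 2.5, 2.5) − 0.1·(11, 32.5, 18.5) = (0.9, -0.75, 0.65)
(u₂, v₂, w₂) = (0.9, -0.75, 0.65) − 0.1·(5.9, -5.55, -0.15) = (0.31, -0.195, 0.665)
(u₃, v₃, w₃) = (0.31, -0.195, 0.665) − 0.1·(1.15, 0.045, 2.785) = (0.195, -0.1995, 0.3865)
(u₄, v₄, w₄) = (0.195, -0.1995, 0.3865) − 0.1·(0.787, -0.8355, 1.3305) = (0.1163, -0.11595, 0.25345)

(0.1163, -0.11595, 0.25345)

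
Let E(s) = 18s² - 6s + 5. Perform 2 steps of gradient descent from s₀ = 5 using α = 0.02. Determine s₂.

E′(s) = 36s - 6
Step 1: E′(5) = 174; s₁ = 5 − 0.02·174 = 1.52
Step 2: E′(1.52) = 48.72; s₂ = 1.52 − 0.02·48.72 = 0.5456

0.5456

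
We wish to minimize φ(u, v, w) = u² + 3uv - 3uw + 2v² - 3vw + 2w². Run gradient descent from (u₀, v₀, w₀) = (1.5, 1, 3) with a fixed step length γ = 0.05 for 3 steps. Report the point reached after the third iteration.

∇φ = (2u + 3v - 3w, 3u + 4v - 3w, -3u - 3v + 4w)
(u₁, v₁, w₁) = (1.5, 1, 3) − 0.05·(-3, -0.5, 4.5) = (1.65, 1.025, 2.775)
(u₂, v₂, w₂) = (1.65, 1.025, 2.775) − 0.05·(-1.95, 0.725, 3.075) = (1.7475, 0.98875, 2.62125)
(u₃, v₃, w₃) = (1.7475, 0.98875, 2.62125) − 0.05·(-1.4025, 1.33375, 2.27625) = (1.817625, 0.9220625, 2.5074375)

(1.817625, 0.9220625, 2.5074375)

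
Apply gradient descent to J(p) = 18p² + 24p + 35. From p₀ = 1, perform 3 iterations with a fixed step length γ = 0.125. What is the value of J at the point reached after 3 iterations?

91940.28125

J′(p) = 36p + 24
p₁ = 1 − 0.125·60 = -6.5
p₂ = -6.5 − 0.125·(-210) = 19.75
p₃ = 19.75 − 0.125·735 = -72.125
J(-72.125) = 91940.28125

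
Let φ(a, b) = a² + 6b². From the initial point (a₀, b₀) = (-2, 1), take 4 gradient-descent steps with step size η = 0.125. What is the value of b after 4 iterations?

0.0625

∇φ = (2a, 12b)
(a₁, b₁) = (-2, 1) − 0.125·(-4, 12) = (-1.5, -0.5)
(a₂, b₂) = (-1.5, -0.5) − 0.125·(-3, -6) = (-1.125, 0.25)
(a₃, b₃) = (-1.125, 0.25) − 0.125·(-2.25, 3) = (-0.84375, -0.125)
(a₄, b₄) = (-0.84375, -0.125) − 0.125·(-1.6875, -1.5) = (-0.6328125, 0.0625)
b = 0.0625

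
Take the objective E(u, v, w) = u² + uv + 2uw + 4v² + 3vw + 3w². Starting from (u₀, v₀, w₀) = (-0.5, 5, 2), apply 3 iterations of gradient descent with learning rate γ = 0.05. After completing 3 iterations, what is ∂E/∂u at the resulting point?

∇E = (2u + v + 2w, u + 8v + 3w, 2u + 3v + 6w)
(u₁, v₁, w₁) = (-0.5, 5, 2) − 0.05·(8, 45.5, 26) = (-0.9, 2.725, 0.7)
(u₂, v₂, w₂) = (-0.9, 2.725, 0.7) − 0.05·(2.325, 23, 10.575) = (-1.01625, 1.575, 0.17125)
(u₃, v₃, w₃) = (-1.01625, 1.575, 0.17125) − 0.05·(-0.115, 12.0975, 3.72) = (-1.0105, 0.970125, -0.01475)
∂E/∂u at (-1.0105, 0.970125, -0.01475) = -1.080375

-1.080375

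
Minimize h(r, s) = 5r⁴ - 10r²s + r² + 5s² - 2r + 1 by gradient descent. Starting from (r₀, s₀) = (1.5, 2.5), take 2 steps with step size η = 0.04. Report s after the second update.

∇h = (20r³ - 20rs + 2r - 2, -10r² + 10s)
Step 1: at (1.5, 2.5), ∇h = (-6.5, 2.5) → (1.5, 2.5) − 0.04·(-6.5, 2.5) = (1.76, 2.4)
Step 2: at (1.76, 2.4), ∇h = (26.07552, -6.976) → (1.76, 2.4) − 0.04·(26.07552, -6.976) = (0.7169792, 2.67904)
s = 2.67904

2.67904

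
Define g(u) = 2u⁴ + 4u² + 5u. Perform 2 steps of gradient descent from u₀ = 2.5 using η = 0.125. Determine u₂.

g′(u) = 8u³ + 8u + 5
u₁ = 2.5 − 0.125·150 = -16.25
u₂ = -16.25 − 0.125·(-34453.125) = 4290.390625

4290.390625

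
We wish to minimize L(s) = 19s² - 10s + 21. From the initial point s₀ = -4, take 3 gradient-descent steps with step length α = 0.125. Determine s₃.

L′(s) = 38s - 10
s₁ = -4 − 0.125·(-162) = 16.25
s₂ = 16.25 − 0.125·607.5 = -59.6875
s₃ = -59.6875 − 0.125·(-2278.125) = 225.078125

225.078125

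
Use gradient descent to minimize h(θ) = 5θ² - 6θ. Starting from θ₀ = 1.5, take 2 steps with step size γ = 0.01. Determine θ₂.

h′(θ) = 10θ - 6
θ₁ = 1.5 − 0.01·9 = 1.41
θ₂ = 1.41 − 0.01·8.1 = 1.329

1.329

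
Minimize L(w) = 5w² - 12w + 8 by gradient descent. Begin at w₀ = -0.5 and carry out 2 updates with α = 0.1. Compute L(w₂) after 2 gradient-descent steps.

0.8

L′(w) = 10w - 12
Step 1: L′(-0.5) = -17; w₁ = -0.5 − 0.1·(-17) = 1.2
Step 2: L′(1.2) = 0; w₂ = 1.2 − 0.1·0 = 1.2
L(1.2) = 0.8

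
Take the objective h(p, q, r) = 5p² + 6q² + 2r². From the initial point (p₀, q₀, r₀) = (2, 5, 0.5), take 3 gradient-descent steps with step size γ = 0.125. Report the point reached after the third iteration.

∇h = (10p, 12q, 4r)
(p₁, q₁, r₁) = (2, 5, 0.5) − 0.125·(20, 60, 2) = (-0.5, -2.5, 0.25)
(p₂, q₂, r₂) = (-0.5, -2.5, 0.25) − 0.125·(-5, -30, 1) = (0.125, 1.25, 0.125)
(p₃, q₃, r₃) = (0.125, 1.25, 0.125) − 0.125·(1.25, 15, 0.5) = (-0.03125, -0.625, 0.0625)

(-0.03125, -0.625, 0.0625)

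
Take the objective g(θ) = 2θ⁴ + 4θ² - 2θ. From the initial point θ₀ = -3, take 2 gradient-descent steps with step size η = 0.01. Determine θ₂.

g′(θ) = 8θ³ + 8θ - 2
θ₁ = -3 − 0.01·(-242) = -0.58
θ₂ = -0.58 − 0.01·(-8.200896) = -0.49799104

-0.49799104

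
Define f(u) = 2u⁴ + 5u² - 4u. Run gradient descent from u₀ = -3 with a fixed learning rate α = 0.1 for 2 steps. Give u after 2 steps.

-8518

f′(u) = 8u³ + 10u - 4
u₁ = -3 − 0.1·(-250) = 22
u₂ = 22 − 0.1·85400 = -8518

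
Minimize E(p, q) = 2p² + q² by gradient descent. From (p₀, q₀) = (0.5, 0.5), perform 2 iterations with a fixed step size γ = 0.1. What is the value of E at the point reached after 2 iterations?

∇E = (4p, 2q)
(p₁, q₁) = (0.5, 0.5) − 0.1·(2, 1) = (0.3, 0.4)
(p₂, q₂) = (0.3, 0.4) − 0.1·(1.2, 0.8) = (0.18, 0.32)
E(0.18, 0.32) = 0.1672

0.1672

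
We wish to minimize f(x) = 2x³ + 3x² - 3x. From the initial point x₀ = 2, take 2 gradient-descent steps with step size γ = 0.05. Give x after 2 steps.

f′(x) = 6x² + 6x - 3
Step 1: f′(2) = 33; x₁ = 2 − 0.05·33 = 0.35
Step 2: f′(0.35) = -0.165; x₂ = 0.35 − 0.05·(-0.165) = 0.35825

0.35825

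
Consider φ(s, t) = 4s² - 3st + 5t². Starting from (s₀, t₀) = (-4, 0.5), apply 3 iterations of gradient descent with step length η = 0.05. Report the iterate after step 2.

(-1.4475, -0.52375)

∇φ = (8s - 3t, -3s + 10t)
Step 1: at (-4, 0.5), ∇φ = (-33.5, 17) → (-4, 0.5) − 0.05·(-33.5, 17) = (-2.325, -0.35)
Step 2: at (-2.325, -0.35), ∇φ = (-17.55, 3.475) → (-2.325, -0.35) − 0.05·(-17.55, 3.475) = (-1.4475, -0.52375)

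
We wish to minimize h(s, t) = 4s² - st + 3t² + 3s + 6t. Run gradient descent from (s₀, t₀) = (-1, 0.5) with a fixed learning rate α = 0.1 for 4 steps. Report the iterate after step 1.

(-0.45, -0.5)

∇h = (8s - t + 3, -s + 6t + 6)
(s₁, t₁) = (-1, 0.5) − 0.1·(-5.5, 10) = (-0.45, -0.5)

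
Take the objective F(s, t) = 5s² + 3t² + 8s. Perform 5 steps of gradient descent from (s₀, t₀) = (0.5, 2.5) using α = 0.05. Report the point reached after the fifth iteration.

∇F = (10s + 8, 6t)
Step 1: at (0.5, 2.5), ∇F = (13, 15) → (0.5, 2.5) − 0.05·(13, 15) = (-0.15, 1.75)
Step 2: at (-0.15, 1.75), ∇F = (6.5, 10.5) → (-0.15, 1.75) − 0.05·(6.5, 10.5) = (-0.475, 1.225)
Step 3: at (-0.475, 1.225), ∇F = (3.25, 7.35) → (-0.475, 1.225) − 0.05·(3.25, 7.35) = (-0.6375, 0.8575)
Step 4: at (-0.6375, 0.8575), ∇F = (1.625, 5.145) → (-0.6375, 0.8575) − 0.05·(1.625, 5.145) = (-0.71875, 0.60025)
Step 5: at (-0.71875, 0.60025), ∇F = (0.8125, 3.6015) → (-0.71875, 0.60025) − 0.05·(0.8125, 3.6015) = (-0.759375, 0.420175)

(-0.759375, 0.420175)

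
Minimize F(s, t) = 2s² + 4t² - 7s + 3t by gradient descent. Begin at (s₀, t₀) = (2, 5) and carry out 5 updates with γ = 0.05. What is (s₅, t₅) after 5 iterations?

(1.83192, 0.04296)

∇F = (4s - 7, 8t + 3)
Step 1: at (2, 5), ∇F = (1, 43) → (2, 5) − 0.05·(1, 43) = (1.95, 2.85)
Step 2: at (1.95, 2.85), ∇F = (0.8, 25.8) → (1.95, 2.85) − 0.05·(0.8, 25.8) = (1.91, 1.56)
Step 3: at (1.91, 1.56), ∇F = (0.64, 15.48) → (1.91, 1.56) − 0.05·(0.64, 15.48) = (1.878, 0.786)
Step 4: at (1.878, 0.786), ∇F = (0.512, 9.288) → (1.878, 0.786) − 0.05·(0.512, 9.288) = (1.8524, 0.3216)
Step 5: at (1.8524, 0.3216), ∇F = (0.4096, 5.5728) → (1.8524, 0.3216) − 0.05·(0.4096, 5.5728) = (1.83192, 0.04296)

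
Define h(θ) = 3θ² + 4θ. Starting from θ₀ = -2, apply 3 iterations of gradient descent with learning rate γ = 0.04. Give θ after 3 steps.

-1.251968

h′(θ) = 6θ + 4
θ₁ = -2 − 0.04·(-8) = -1.68
θ₂ = -1.68 − 0.04·(-6.08) = -1.4368
θ₃ = -1.4368 − 0.04·(-4.6208) = -1.251968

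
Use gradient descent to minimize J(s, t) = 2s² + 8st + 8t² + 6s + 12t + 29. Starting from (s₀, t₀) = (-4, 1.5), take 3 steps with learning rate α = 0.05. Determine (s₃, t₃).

(-4.1, 1.3)

∇J = (4s + 8t + 6, 8s + 16t + 12)
Step 1: at (-4, 1.5), ∇J = (2, 4) → (-4, 1.5) − 0.05·(2, 4) = (-4.1, 1.3)
Step 2: at (-4.1, 1.3), ∇J = (0, 0) → (-4.1, 1.3) − 0.05·(0, 0) = (-4.1, 1.3)
Step 3: at (-4.1, 1.3), ∇J = (0, 0) → (-4.1, 1.3) − 0.05·(0, 0) = (-4.1, 1.3)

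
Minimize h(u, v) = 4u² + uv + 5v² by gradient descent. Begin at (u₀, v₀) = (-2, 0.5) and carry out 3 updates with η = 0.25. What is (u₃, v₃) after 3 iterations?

∇h = (8u + v, u + 10v)
Step 1: at (-2, 0.5), ∇h = (-15.5, 3) → (-2, 0.5) − 0.25·(-15.5, 3) = (1.875, -0.25)
Step 2: at (1.875, -0.25), ∇h = (14.75, -0.625) → (1.875, -0.25) − 0.25·(14.75, -0.625) = (-1.8125, -0.09375)
Step 3: at (-1.8125, -0.09375), ∇h = (-14.59375, -2.75) → (-1.8125, -0.09375) − 0.25·(-14.59375, -2.75) = (1.8359375, 0.59375)

(1.8359375, 0.59375)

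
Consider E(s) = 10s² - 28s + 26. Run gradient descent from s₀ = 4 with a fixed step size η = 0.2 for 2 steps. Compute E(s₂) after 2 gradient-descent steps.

5482

E′(s) = 20s - 28
Step 1: E′(4) = 52; s₁ = 4 − 0.2·52 = -6.4
Step 2: E′(-6.4) = -156; s₂ = -6.4 − 0.2·(-156) = 24.8
E(24.8) = 5482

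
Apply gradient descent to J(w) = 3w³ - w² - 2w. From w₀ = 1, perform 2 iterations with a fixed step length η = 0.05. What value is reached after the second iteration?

J′(w) = 9w² - 2w - 2
Step 1: J′(1) = 5; w₁ = 1 − 0.05·5 = 0.75
Step 2: J′(0.75) = 1.5625; w₂ = 0.75 − 0.05·1.5625 = 0.671875

0.671875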